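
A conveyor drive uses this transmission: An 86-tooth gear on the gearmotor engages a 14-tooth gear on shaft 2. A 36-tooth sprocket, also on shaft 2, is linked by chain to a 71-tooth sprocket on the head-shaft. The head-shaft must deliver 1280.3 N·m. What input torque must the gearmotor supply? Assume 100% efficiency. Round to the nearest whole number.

3988 N·m

Overall ratio R = 0.16279 × 1.9722 = 0.32106.
Input torque = output torque / R = 1280.3 / 0.32106 = 3987.7 N·m.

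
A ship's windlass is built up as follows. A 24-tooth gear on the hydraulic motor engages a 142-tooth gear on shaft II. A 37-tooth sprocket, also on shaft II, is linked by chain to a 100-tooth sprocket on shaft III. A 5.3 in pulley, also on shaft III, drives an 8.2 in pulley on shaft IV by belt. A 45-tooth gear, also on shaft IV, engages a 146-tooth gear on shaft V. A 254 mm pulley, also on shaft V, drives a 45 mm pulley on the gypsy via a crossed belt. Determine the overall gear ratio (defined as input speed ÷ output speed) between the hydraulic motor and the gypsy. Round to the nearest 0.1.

14.2

Each stage contributes driven/driver: gear mesh 142/24 = 5.9167, chain 100/37 = 2.7027, belt 8.2/5.3 = 1.5472, gear mesh 146/45 = 3.2444, belt 45/254 = 0.17717.
Overall: 5.9167 × 2.7027 × 1.5472 × 3.2444 × 0.17717 = 14.221.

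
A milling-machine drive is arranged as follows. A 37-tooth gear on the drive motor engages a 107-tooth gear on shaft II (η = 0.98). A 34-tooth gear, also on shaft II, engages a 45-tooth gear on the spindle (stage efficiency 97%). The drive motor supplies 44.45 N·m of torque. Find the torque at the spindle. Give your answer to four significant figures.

161.7 N·m

Gear mesh: ratio = 107/37 = 2.8919; torque at shaft II = 44.45 × 2.8919 × 0.98 = 125.97 N·m.
Gear mesh: ratio = 45/34 = 1.3235; torque at the spindle = 125.97 × 1.3235 × 0.97 = 161.73 N·m.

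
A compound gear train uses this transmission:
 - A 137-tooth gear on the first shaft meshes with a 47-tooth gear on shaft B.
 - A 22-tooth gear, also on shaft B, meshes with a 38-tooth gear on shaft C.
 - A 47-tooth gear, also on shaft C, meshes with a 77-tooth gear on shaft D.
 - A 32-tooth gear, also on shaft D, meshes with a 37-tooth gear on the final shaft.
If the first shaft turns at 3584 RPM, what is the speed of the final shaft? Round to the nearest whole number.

gear mesh 47/137 = 0.34307 → 3584/0.34307 = 10447 RPM
gear mesh 38/22 = 1.7273 → 10447/1.7273 = 6048.3 RPM
gear mesh 77/47 = 1.6383 → 6048.3/1.6383 = 3691.8 RPM
gear mesh 37/32 = 1.1562 → 3691.8/1.1562 = 3192.9 RPM

3193 RPM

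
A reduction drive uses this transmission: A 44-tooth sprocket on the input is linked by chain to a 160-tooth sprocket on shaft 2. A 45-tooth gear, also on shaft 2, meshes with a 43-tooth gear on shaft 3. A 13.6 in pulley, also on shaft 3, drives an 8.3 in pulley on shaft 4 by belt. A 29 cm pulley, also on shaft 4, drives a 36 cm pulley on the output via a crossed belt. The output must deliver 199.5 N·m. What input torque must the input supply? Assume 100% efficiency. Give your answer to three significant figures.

75.8 N·m

Overall ratio R = 3.6364 × 0.95556 × 0.61029 × 1.2414 = 2.6325.
Input torque = output torque / R = 199.5 / 2.6325 = 75.784 N·m.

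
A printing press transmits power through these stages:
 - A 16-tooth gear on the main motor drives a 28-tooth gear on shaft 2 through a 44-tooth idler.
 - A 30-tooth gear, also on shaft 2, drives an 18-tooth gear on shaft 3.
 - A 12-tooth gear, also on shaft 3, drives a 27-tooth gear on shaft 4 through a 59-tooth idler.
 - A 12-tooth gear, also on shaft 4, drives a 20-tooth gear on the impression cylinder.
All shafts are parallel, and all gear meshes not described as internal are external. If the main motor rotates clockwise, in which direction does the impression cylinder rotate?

clockwise

the main motor → shaft 2: driver → idler → driven is 2 external meshes, 2 reversals → CW.
shaft 2 → shaft 3: external mesh, 1 reversal → CCW.
shaft 3 → shaft 4: driver → idler → driven is 2 external meshes, 2 reversals → CCW.
shaft 4 → the impression cylinder: external mesh, 1 reversal → CW.
6 reversals in total — an even number — so the impression cylinder turns the same way as the main motor.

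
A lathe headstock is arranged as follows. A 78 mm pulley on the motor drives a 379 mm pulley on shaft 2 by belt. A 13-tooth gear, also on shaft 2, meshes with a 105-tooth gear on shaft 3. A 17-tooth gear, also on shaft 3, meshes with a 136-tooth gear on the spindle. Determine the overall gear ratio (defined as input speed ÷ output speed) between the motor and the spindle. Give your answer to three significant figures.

Each stage contributes driven/driver: belt 379/78 = 4.859, gear mesh 105/13 = 8.0769, gear mesh 136/17 = 8.
Overall: 4.859 × 8.0769 × 8 = 313.96.

314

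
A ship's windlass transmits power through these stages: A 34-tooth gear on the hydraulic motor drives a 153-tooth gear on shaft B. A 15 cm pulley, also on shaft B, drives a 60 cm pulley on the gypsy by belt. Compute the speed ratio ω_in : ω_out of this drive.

Each stage contributes driven/driver: gear mesh 153/34 = 4.5, belt 60/15 = 4.
Overall: 4.5 × 4 = 18.

18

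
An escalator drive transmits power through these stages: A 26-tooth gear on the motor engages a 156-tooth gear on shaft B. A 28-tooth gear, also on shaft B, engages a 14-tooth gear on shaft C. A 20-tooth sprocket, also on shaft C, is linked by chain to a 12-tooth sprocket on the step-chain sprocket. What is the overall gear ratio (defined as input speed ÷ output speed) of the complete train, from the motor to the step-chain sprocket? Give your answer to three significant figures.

Each stage contributes driven/driver: gear mesh 156/26 = 6, gear mesh 14/28 = 0.5, chain 12/20 = 0.6.
Overall: 6 × 0.5 × 0.6 = 1.8.

1.80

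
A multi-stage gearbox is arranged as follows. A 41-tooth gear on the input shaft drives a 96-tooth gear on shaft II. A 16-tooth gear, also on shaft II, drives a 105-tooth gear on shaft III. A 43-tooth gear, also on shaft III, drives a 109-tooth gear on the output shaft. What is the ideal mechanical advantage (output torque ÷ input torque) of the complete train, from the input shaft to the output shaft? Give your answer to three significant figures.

Each stage contributes driven/driver: gear mesh 96/41 = 2.3415, gear mesh 105/16 = 6.5625, gear mesh 109/43 = 2.5349.
Overall: 2.3415 × 6.5625 × 2.5349 = 38.951.

39.0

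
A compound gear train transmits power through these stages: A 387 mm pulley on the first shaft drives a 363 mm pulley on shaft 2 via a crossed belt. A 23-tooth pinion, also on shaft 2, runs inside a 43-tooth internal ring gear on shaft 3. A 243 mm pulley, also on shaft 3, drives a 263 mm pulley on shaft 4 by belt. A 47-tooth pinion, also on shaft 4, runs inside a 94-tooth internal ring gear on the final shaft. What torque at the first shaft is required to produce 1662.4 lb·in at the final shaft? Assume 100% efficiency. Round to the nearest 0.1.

437.9 lb·in

Overall ratio R = 0.93798 × 1.8696 × 1.0823 × 2 = 3.7959.
Input torque = output torque / R = 1662.4 / 3.7959 = 437.95 lb·in.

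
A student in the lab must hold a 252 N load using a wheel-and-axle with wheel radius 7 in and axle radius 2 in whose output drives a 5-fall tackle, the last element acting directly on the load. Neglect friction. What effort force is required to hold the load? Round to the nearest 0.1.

14.4 N

Wheel-and-axle MA = R/r = 7/2 = 3.5.
Block-and-tackle MA = number of supporting rope parts = 5.
Combined ideal MA = 3.5 × 5 = 17.5.
Effort = load / MA = 252 / 17.5 = 14.4 N.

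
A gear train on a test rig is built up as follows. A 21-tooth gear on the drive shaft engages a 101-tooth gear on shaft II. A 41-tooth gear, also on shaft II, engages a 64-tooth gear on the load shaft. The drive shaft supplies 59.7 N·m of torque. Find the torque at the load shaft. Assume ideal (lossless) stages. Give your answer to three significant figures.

After the gear mesh (101/21): 59.7 × 4.8095 = 287.13 N·m
After the gear mesh (64/41): 287.13 × 1.561 = 448.2 N·m

448 N·m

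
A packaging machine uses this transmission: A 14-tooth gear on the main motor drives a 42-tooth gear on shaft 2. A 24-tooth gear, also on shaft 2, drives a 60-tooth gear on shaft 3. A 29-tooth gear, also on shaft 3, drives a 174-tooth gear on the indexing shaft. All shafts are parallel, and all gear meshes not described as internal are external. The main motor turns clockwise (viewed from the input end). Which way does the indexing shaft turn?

the main motor → shaft 2: external mesh, 1 reversal → CCW.
shaft 2 → shaft 3: external mesh, 1 reversal → CW.
shaft 3 → the indexing shaft: external mesh, 1 reversal → CCW.
3 reversals in total — an odd number — so the indexing shaft turns opposite to the main motor.

anticlockwise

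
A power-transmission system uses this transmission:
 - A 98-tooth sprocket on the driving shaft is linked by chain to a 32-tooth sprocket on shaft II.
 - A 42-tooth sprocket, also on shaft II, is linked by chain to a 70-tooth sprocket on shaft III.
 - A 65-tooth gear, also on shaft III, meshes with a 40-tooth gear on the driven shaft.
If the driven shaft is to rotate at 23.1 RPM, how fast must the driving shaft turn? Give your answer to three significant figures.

Overall ratio R = 0.32653 × 1.6667 × 0.61538 = 0.3349.
Required input speed = output speed × R = 23.1 × 0.3349 = 7.7363 RPM.

7.74 RPM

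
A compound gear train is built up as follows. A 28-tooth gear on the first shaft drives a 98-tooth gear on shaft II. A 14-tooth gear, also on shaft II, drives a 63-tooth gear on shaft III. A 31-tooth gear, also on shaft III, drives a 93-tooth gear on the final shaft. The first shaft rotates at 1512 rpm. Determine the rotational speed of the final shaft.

the first shaft → shaft II (gear mesh, 98/28): 1512 ÷ 3.5 = 432 rpm
shaft II → shaft III (gear mesh, 63/14): 432 ÷ 4.5 = 96 rpm
shaft III → the final shaft (gear mesh, 93/31): 96 ÷ 3 = 32 rpm

32 rpm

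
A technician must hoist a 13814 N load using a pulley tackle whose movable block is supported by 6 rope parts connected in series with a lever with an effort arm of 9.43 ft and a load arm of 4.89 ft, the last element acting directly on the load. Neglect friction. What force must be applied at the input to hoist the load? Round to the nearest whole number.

1194 N

Block-and-tackle MA = number of supporting rope parts = 6.
Lever MA = effort arm / load arm = 9.43/4.89 = 1.9284.
Combined ideal MA = 6 × 1.9284 = 11.571.
Effort = load / MA = 13814 / 11.571 = 1193.9 N.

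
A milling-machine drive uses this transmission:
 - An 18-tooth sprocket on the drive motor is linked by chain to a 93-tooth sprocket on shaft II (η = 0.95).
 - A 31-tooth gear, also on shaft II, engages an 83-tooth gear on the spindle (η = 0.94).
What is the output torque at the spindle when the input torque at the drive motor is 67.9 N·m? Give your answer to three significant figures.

839 N·m

After the chain (93/18): 67.9 × 5.1667 × 0.95 = 333.28 N·m
After the gear mesh (83/31): 333.28 × 2.6774 × 0.94 = 838.78 N·m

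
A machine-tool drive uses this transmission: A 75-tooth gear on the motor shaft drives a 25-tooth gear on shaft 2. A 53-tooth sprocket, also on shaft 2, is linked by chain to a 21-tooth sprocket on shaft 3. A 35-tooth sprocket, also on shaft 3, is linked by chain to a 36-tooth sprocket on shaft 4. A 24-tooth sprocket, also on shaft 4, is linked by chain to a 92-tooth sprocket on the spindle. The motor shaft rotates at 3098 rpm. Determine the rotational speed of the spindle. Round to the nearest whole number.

5949 rpm

the motor shaft → shaft 2 (gear mesh, 25/75): 3098 ÷ 0.33333 = 9294 rpm
shaft 2 → shaft 3 (chain, 21/53): 9294 ÷ 0.39623 = 23456 rpm
shaft 3 → shaft 4 (chain, 36/35): 23456 ÷ 1.0286 = 22805 rpm
shaft 4 → the spindle (chain, 92/24): 22805 ÷ 3.8333 = 5949.1 rpm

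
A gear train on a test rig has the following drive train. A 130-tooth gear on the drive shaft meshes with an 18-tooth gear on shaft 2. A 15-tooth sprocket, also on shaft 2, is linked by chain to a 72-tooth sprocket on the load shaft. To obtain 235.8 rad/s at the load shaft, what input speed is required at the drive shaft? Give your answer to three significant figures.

157 rad/s

Overall ratio R = 0.13846 × 4.8 = 0.66462.
Required input speed = output speed × R = 235.8 × 0.66462 = 156.72 rad/s.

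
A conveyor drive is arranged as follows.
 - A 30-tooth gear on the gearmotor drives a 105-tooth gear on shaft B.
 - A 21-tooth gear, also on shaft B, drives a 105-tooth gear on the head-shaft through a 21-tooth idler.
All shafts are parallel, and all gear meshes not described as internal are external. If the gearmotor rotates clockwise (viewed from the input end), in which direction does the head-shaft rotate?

anticlockwise

the gearmotor → shaft B: external mesh, 1 reversal → CCW.
shaft B → the head-shaft: driver → idler → driven is 2 external meshes, 2 reversals → CCW.
3 reversals in total — an odd number — so the head-shaft turns opposite to the gearmotor.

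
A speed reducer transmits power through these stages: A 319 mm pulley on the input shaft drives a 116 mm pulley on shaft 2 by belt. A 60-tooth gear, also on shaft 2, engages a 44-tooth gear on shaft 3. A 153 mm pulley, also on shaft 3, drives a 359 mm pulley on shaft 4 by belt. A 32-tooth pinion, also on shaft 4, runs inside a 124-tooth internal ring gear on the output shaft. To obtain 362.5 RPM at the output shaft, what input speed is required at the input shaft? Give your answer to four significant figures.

Overall ratio R = 0.36364 × 0.73333 × 2.3464 × 3.875 = 2.4246.
Required input speed = output speed × R = 362.5 × 2.4246 = 878.92 RPM.

878.9 RPM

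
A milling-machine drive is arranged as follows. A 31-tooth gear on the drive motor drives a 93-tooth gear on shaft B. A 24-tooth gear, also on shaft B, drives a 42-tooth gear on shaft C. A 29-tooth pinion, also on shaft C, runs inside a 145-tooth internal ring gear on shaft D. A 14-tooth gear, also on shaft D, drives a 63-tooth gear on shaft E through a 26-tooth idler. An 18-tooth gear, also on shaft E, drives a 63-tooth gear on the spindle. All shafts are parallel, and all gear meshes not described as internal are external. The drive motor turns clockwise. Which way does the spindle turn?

counterclockwise

the drive motor → shaft B: external mesh, 1 reversal → CCW.
shaft B → shaft C: external mesh, 1 reversal → CW.
shaft C → shaft D: internal mesh, same direction → CW.
shaft D → shaft E: driver → idler → driven is 2 external meshes, 2 reversals → CW.
shaft E → the spindle: external mesh, 1 reversal → CCW.
5 reversals in total — an odd number — so the spindle turns opposite to the drive motor.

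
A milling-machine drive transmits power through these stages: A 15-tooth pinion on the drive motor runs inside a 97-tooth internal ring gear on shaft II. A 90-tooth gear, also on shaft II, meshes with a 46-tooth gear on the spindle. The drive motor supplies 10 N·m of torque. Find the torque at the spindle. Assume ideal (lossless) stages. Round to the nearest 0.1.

33.1 N·m

internal gear 97/15 = 6.4667 → τ = 10·6.4667 = 64.667 N·m
gear mesh 46/90 = 0.51111 → τ = 64.667·0.51111 = 33.052 N·m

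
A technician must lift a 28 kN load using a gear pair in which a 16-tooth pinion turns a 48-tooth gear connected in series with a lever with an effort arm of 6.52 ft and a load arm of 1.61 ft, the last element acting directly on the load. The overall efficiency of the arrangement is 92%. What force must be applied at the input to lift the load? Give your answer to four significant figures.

Gear pair MA = 48/16 = 3.
Lever MA = effort arm / load arm = 6.52/1.61 = 4.0497.
Combined ideal MA = 3 × 4.0497 = 12.149.
Actual MA = 12.149 × 0.92 = 11.177.
Effort = load / actual MA = 28 / 11.177 = 2.5051 kN.

2.505 kN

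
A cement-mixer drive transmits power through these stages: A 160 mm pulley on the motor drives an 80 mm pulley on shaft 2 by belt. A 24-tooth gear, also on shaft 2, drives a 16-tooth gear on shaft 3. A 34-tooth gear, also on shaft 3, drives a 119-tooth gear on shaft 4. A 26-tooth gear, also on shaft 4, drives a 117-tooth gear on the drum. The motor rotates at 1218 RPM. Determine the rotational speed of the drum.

232 RPM

the motor → shaft 2 (belt, 80/160): 1218 ÷ 0.5 = 2436 RPM
shaft 2 → shaft 3 (gear mesh, 16/24): 2436 ÷ 0.66667 = 3654 RPM
shaft 3 → shaft 4 (gear mesh, 119/34): 3654 ÷ 3.5 = 1044 RPM
shaft 4 → the drum (gear mesh, 117/26): 1044 ÷ 4.5 = 232 RPM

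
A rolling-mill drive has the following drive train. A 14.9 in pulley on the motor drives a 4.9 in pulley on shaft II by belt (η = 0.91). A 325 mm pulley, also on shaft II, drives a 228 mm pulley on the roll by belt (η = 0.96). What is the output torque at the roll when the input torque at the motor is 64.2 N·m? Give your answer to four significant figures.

belt 4.9/14.9 = 0.32886 → τ = 64.2·0.32886·0.91 = 19.213 N·m
belt 228/325 = 0.70154 → τ = 19.213·0.70154·0.96 = 12.939 N·m

12.94 N·m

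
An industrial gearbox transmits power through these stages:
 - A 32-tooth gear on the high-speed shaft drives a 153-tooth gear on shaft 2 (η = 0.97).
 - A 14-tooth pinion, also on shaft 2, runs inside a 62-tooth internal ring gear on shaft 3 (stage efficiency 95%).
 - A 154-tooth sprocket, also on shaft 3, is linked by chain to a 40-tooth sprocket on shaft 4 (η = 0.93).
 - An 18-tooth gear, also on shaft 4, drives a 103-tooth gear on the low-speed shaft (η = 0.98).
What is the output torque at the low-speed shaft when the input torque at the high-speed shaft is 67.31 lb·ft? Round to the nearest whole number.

Gear mesh: ratio = 153/32 = 4.7812; torque at shaft 2 = 67.31 × 4.7812 × 0.97 = 312.17 lb·ft.
Internal gear: ratio = 62/14 = 4.4286; torque at shaft 3 = 312.17 × 4.4286 × 0.95 = 1313.3 lb·ft.
Chain: ratio = 40/154 = 0.25974; torque at shaft 4 = 1313.3 × 0.25974 × 0.93 = 317.25 lb·ft.
Gear mesh: ratio = 103/18 = 5.7222; torque at the low-speed shaft = 317.25 × 5.7222 × 0.98 = 1779.1 lb·ft.

1779 lb·ft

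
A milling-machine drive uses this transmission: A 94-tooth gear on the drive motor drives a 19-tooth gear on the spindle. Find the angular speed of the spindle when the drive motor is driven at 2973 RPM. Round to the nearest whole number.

gear mesh 19/94 = 0.20213 → 2973/0.20213 = 14709 RPM

14709 RPM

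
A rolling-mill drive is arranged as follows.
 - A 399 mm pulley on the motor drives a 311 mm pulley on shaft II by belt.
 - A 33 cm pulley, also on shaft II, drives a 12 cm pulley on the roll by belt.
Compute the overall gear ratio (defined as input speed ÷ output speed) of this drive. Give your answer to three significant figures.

Each stage contributes driven/driver: belt 311/399 = 0.77945, belt 12/33 = 0.36364.
Overall: 0.77945 × 0.36364 = 0.28344.

0.283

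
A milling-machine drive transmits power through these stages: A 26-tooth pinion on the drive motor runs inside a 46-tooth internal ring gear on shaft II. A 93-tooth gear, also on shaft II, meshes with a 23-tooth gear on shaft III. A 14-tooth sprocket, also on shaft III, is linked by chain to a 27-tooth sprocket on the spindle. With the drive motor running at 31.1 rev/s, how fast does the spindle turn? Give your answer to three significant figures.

36.9 rev/s

the drive motor → shaft II (internal gear, 46/26): 31.1 ÷ 1.7692 = 17.578 rev/s
shaft II → shaft III (gear mesh, 23/93): 17.578 ÷ 0.24731 = 71.077 rev/s
shaft III → the spindle (chain, 27/14): 71.077 ÷ 1.9286 = 36.855 rev/s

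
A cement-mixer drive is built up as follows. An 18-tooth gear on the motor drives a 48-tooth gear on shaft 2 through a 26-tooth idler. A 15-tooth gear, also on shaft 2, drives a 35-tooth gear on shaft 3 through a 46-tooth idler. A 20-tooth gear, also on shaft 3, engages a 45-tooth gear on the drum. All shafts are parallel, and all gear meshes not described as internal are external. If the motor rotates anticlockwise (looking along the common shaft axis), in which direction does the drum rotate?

clockwise

the motor → shaft 2: driver → idler → driven is 2 external meshes, 2 reversals → CCW.
shaft 2 → shaft 3: driver → idler → driven is 2 external meshes, 2 reversals → CCW.
shaft 3 → the drum: external mesh, 1 reversal → CW.
5 reversals in total — an odd number — so the drum turns opposite to the motor.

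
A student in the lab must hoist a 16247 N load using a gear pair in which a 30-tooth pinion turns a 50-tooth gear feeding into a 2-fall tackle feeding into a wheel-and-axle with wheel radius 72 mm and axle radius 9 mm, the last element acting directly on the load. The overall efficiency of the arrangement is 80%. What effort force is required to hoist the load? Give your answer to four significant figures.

Gear pair MA = 50/30 = 1.6667.
Block-and-tackle MA = number of supporting rope parts = 2.
Wheel-and-axle MA = R/r = 72/9 = 8.
Combined ideal MA = 1.6667 × 2 × 8 = 26.667.
Actual MA = 26.667 × 0.80 = 21.333.
Effort = load / actual MA = 16247 / 21.333 = 761.58 N.

761.6 N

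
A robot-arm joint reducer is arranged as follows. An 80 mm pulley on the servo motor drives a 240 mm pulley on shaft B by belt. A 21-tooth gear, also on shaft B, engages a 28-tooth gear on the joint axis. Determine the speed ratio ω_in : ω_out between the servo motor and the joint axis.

Each stage contributes driven/driver: belt 240/80 = 3, gear mesh 28/21 = 1.3333.
Overall: 3 × 1.3333 = 4.

4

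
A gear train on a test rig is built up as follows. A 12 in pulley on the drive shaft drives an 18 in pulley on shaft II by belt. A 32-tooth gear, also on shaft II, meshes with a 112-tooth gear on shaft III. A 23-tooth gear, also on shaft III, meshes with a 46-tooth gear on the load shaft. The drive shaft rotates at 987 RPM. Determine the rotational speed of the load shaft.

94 RPM

Belt: ratio = 18/12 = 1.5, so shaft II turns at 987 / 1.5 = 658 RPM.
Gear mesh: ratio = 112/32 = 3.5, so shaft III turns at 658 / 3.5 = 188 RPM.
Gear mesh: ratio = 46/23 = 2, so the load shaft turns at 188 / 2 = 94 RPM.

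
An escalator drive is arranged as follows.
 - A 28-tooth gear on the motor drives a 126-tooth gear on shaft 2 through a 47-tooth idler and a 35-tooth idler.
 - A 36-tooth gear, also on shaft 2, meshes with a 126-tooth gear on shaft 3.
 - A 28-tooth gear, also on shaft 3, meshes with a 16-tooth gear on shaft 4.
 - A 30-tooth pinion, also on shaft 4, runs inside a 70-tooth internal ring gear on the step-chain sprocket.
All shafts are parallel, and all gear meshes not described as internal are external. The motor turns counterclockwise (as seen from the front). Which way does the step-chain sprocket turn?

clockwise

the motor → shaft 2: driver → idler → idler → driven is 3 external meshes, 3 reversals → CW.
shaft 2 → shaft 3: external mesh, 1 reversal → CCW.
shaft 3 → shaft 4: external mesh, 1 reversal → CW.
shaft 4 → the step-chain sprocket: internal mesh, same direction → CW.
5 reversals in total — an odd number — so the step-chain sprocket turns opposite to the motor.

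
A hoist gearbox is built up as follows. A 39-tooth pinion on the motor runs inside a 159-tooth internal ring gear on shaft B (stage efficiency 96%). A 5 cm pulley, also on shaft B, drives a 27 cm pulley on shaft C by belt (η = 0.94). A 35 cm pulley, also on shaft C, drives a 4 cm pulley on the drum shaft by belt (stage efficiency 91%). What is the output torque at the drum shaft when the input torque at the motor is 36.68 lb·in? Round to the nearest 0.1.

Internal gear: ratio = 159/39 = 4.0769; torque at shaft B = 36.68 × 4.0769 × 0.96 = 143.56 lb·in.
Belt: ratio = 27/5 = 5.4; torque at shaft C = 143.56 × 5.4 × 0.94 = 728.71 lb·in.
Belt: ratio = 4/35 = 0.11429; torque at the drum shaft = 728.71 × 0.11429 × 0.91 = 75.786 lb·in.

75.8 lb·in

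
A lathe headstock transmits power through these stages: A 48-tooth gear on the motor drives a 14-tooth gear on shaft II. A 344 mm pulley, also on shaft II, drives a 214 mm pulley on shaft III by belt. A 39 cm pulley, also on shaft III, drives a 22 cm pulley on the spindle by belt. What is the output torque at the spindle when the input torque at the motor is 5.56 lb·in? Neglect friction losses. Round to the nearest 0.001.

0.569 lb·in

After the gear mesh (14/48): 5.56 × 0.29167 = 1.6217 lb·in
After the belt (214/344): 1.6217 × 0.62209 = 1.0088 lb·in
After the belt (22/39): 1.0088 × 0.5641 = 0.56908 lb·in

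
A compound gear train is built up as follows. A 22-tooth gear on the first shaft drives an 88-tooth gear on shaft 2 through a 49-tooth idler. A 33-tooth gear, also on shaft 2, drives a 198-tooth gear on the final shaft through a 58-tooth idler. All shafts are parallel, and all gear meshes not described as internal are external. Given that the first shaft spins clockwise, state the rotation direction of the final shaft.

clockwise

the first shaft → shaft 2: driver → idler → driven is 2 external meshes, 2 reversals → CW.
shaft 2 → the final shaft: driver → idler → driven is 2 external meshes, 2 reversals → CW.
4 reversals in total — an even number — so the final shaft turns the same way as the first shaft.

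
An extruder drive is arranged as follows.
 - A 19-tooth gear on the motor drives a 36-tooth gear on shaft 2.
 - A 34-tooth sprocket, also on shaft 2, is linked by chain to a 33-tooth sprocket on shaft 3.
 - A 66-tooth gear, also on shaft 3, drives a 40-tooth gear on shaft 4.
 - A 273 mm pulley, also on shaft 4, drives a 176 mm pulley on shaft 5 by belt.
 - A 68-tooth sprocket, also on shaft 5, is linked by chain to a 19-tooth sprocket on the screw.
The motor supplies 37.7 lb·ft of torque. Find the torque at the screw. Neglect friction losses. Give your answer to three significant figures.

After the gear mesh (36/19): 37.7 × 1.8947 = 71.432 lb·ft
After the chain (33/34): 71.432 × 0.97059 = 69.331 lb·ft
After the gear mesh (40/66): 69.331 × 0.60606 = 42.019 lb·ft
After the belt (176/273): 42.019 × 0.64469 = 27.089 lb·ft
After the chain (19/68): 27.089 × 0.27941 = 7.569 lb·ft

7.57 lb·ft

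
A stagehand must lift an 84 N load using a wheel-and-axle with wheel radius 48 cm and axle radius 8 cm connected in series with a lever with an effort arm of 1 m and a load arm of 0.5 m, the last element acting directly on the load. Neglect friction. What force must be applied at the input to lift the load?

7 N

Wheel-and-axle MA = R/r = 48/8 = 6.
Lever MA = effort arm / load arm = 1/0.5 = 2.
Combined ideal MA = 6 × 2 = 12.
Effort = load / MA = 84 / 12 = 7 N.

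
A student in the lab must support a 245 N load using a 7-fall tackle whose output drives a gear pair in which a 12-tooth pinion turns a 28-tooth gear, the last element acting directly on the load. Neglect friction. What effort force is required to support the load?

15 N

Block-and-tackle MA = number of supporting rope parts = 7.
Gear pair MA = 28/12 = 2.3333.
Combined ideal MA = 7 × 2.3333 = 16.333.
Effort = load / MA = 245 / 16.333 = 15 N.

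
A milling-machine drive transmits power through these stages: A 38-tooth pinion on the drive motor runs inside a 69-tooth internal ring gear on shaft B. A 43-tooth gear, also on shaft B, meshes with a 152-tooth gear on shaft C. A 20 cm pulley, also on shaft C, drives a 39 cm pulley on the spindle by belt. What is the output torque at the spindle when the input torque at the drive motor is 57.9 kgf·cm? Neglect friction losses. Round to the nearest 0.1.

internal gear 69/38 = 1.8158 → τ = 57.9·1.8158 = 105.13 kgf·cm
gear mesh 152/43 = 3.5349 → τ = 105.13·3.5349 = 371.64 kgf·cm
belt 39/20 = 1.95 → τ = 371.64·1.95 = 724.69 kgf·cm

724.7 kgf·cm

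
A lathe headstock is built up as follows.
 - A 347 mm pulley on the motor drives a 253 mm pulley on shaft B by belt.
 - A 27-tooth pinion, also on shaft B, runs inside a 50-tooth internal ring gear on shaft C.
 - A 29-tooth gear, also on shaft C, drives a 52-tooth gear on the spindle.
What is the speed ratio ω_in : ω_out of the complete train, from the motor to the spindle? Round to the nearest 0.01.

Each stage contributes driven/driver: belt 253/347 = 0.72911, internal gear 50/27 = 1.8519, gear mesh 52/29 = 1.7931.
Overall: 0.72911 × 1.8519 × 1.7931 = 2.421.

2.42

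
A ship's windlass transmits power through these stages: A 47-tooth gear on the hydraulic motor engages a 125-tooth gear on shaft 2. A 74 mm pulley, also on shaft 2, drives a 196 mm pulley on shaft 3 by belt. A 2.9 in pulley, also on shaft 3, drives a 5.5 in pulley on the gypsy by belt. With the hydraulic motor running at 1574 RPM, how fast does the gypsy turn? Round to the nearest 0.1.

117.8 RPM

the hydraulic motor → shaft 2 (gear mesh, 125/47): 1574 ÷ 2.6596 = 591.82 RPM
shaft 2 → shaft 3 (belt, 196/74): 591.82 ÷ 2.6486 = 223.44 RPM
shaft 3 → the gypsy (belt, 5.5/2.9): 223.44 ÷ 1.8966 = 117.82 RPM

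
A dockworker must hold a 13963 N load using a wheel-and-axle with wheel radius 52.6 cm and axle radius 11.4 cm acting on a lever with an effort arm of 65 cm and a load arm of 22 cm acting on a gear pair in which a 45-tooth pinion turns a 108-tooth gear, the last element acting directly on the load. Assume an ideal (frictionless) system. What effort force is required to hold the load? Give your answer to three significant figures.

Wheel-and-axle MA = R/r = 52.6/11.4 = 4.614.
Lever MA = effort arm / load arm = 65/22 = 2.9545.
Gear pair MA = 108/45 = 2.4.
Combined ideal MA = 4.614 × 2.9545 × 2.4 = 32.718.
Effort = load / MA = 13963 / 32.718 = 426.77 N.

427 N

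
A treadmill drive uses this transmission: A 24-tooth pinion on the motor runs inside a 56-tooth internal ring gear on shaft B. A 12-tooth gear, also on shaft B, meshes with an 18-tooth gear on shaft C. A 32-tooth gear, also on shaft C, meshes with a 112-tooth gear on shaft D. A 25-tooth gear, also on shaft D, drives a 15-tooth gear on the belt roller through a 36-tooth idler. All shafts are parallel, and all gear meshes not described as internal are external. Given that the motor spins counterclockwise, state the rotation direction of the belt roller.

the motor → shaft B: internal mesh, same direction → CCW.
shaft B → shaft C: external mesh, 1 reversal → CW.
shaft C → shaft D: external mesh, 1 reversal → CCW.
shaft D → the belt roller: driver → idler → driven is 2 external meshes, 2 reversals → CCW.
4 reversals in total — an even number — so the belt roller turns the same way as the motor.

counterclockwise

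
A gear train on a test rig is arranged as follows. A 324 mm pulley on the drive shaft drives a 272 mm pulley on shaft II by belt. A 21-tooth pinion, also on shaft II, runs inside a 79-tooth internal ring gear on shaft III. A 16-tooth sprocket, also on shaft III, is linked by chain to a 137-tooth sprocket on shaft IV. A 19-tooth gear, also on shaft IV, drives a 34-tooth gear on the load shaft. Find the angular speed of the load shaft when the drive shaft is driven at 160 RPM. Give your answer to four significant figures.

belt 272/324 = 0.83951 → 160/0.83951 = 190.59 RPM
internal gear 79/21 = 3.7619 → 190.59/3.7619 = 50.663 RPM
chain 137/16 = 8.5625 → 50.663/8.5625 = 5.9168 RPM
gear mesh 34/19 = 1.7895 → 5.9168/1.7895 = 3.3065 RPM

3.306 RPM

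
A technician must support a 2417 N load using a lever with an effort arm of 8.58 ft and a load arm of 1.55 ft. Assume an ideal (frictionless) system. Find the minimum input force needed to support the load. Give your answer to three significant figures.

Lever MA = effort arm / load arm = 8.58/1.55 = 5.5355.
Effort = load / MA = 2417 / 5.5355 = 436.64 N.

437 N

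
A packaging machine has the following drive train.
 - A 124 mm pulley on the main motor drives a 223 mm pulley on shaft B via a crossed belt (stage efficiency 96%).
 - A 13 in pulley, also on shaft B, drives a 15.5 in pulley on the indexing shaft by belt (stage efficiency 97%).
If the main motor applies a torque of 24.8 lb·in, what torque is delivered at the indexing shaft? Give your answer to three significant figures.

49.5 lb·in

After the belt (223/124): 24.8 × 1.7984 × 0.96 = 42.816 lb·in
After the belt (15.5/13): 42.816 × 1.1923 × 0.97 = 49.518 lb·in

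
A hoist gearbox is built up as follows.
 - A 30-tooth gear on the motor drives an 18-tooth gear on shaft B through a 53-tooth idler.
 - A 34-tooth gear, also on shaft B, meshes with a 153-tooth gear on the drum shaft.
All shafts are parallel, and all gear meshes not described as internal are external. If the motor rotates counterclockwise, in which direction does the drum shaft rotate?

clockwise

the motor → shaft B: driver → idler → driven is 2 external meshes, 2 reversals → CCW.
shaft B → the drum shaft: external mesh, 1 reversal → CW.
3 reversals in total — an odd number — so the drum shaft turns opposite to the motor.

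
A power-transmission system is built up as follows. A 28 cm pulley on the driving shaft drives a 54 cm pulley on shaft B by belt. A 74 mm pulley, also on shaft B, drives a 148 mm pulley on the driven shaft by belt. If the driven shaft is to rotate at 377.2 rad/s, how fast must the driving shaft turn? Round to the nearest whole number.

1455 rad/s

Overall ratio R = 1.9286 × 2 = 3.8571.
Required input speed = output speed × R = 377.2 × 3.8571 = 1454.9 rad/s.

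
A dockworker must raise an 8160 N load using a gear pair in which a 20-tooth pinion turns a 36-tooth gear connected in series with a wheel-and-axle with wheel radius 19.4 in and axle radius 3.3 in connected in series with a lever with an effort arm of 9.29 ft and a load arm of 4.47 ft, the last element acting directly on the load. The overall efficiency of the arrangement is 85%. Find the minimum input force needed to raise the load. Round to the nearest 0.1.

Gear pair MA = 36/20 = 1.8.
Wheel-and-axle MA = R/r = 19.4/3.3 = 5.8788.
Lever MA = effort arm / load arm = 9.29/4.47 = 2.0783.
Combined ideal MA = 1.8 × 5.8788 × 2.0783 = 21.992.
Actual MA = 21.992 × 0.85 = 18.693.
Effort = load / actual MA = 8160 / 18.693 = 436.52 N.

436.5 N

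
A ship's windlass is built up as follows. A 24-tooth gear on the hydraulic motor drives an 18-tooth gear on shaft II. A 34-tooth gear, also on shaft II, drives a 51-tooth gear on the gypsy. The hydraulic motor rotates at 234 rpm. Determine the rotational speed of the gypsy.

the hydraulic motor → shaft II (gear mesh, 18/24): 234 ÷ 0.75 = 312 rpm
shaft II → the gypsy (gear mesh, 51/34): 312 ÷ 1.5 = 208 rpm

208 rpm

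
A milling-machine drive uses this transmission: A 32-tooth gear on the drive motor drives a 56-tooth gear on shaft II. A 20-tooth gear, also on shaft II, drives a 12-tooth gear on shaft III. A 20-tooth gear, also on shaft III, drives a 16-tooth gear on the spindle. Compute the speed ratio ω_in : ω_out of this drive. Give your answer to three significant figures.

Each stage contributes driven/driver: gear mesh 56/32 = 1.75, gear mesh 12/20 = 0.6, gear mesh 16/20 = 0.8.
Overall: 1.75 × 0.6 × 0.8 = 0.84.

0.840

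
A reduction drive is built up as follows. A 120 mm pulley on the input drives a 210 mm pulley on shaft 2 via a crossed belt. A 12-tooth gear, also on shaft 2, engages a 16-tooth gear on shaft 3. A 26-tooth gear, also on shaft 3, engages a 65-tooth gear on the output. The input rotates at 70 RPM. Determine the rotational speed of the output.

belt 210/120 = 1.75 → 70/1.75 = 40 RPM
gear mesh 16/12 = 1.3333 → 40/1.3333 = 30 RPM
gear mesh 65/26 = 2.5 → 30/2.5 = 12 RPM

12 RPM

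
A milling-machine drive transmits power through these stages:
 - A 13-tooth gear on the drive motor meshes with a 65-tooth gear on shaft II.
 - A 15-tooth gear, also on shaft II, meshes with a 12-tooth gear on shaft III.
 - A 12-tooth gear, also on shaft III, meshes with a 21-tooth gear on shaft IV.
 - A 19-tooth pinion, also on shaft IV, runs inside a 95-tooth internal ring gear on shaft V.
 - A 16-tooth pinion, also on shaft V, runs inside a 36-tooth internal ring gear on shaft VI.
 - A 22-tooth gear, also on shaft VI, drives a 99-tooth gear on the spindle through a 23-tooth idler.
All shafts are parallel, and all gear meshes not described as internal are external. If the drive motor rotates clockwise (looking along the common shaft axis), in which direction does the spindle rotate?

counterclockwise

the drive motor → shaft II: external mesh, 1 reversal → CCW.
shaft II → shaft III: external mesh, 1 reversal → CW.
shaft III → shaft IV: external mesh, 1 reversal → CCW.
shaft IV → shaft V: internal mesh, same direction → CCW.
shaft V → shaft VI: internal mesh, same direction → CCW.
shaft VI → the spindle: driver → idler → driven is 2 external meshes, 2 reversals → CCW.
5 reversals in total — an odd number — so the spindle turns opposite to the drive motor.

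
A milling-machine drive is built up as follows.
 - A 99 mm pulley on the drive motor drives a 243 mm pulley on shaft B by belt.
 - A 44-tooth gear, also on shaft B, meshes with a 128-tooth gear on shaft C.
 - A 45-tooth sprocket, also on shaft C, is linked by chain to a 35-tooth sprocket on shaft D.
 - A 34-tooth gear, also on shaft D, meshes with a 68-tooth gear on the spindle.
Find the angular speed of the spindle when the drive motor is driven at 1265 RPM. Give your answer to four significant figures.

113.9 RPM

belt 243/99 = 2.4545 → 1265/2.4545 = 515.37 RPM
gear mesh 128/44 = 2.9091 → 515.37/2.9091 = 177.16 RPM
chain 35/45 = 0.77778 → 177.16/0.77778 = 227.78 RPM
gear mesh 68/34 = 2 → 227.78/2 = 113.89 RPM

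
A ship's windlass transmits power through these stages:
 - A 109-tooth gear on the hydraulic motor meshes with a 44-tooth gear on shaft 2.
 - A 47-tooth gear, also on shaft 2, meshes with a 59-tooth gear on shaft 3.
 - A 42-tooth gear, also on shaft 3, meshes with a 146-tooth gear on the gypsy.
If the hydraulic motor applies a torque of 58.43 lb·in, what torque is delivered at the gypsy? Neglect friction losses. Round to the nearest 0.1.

gear mesh 44/109 = 0.40367 → τ = 58.43·0.40367 = 23.586 lb·in
gear mesh 59/47 = 1.2553 → τ = 23.586·1.2553 = 29.608 lb·in
gear mesh 146/42 = 3.4762 → τ = 29.608·3.4762 = 102.92 lb·in

102.9 lb·in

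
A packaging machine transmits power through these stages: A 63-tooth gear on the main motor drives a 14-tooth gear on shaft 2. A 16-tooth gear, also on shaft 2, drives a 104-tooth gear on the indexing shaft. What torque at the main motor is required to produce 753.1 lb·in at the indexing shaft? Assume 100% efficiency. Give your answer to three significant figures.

521 lb·in

Overall ratio R = 0.22222 × 6.5 = 1.4444.
Input torque = output torque / R = 753.1 / 1.4444 = 521.38 lb·in.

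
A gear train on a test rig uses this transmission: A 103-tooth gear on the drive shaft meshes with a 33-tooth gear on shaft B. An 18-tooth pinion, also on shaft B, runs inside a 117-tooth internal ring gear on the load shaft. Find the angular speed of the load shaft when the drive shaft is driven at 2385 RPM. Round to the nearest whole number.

1145 RPM

gear mesh 33/103 = 0.32039 → 2385/0.32039 = 7444.1 RPM
internal gear 117/18 = 6.5 → 7444.1/6.5 = 1145.2 RPM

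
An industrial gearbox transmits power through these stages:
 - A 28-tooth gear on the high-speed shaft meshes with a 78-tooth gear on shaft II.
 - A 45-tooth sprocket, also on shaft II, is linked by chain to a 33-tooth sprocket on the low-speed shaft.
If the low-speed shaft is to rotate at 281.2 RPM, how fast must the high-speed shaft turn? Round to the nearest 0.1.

574.5 RPM

Overall ratio R = 2.7857 × 0.73333 = 2.0429.
Required input speed = output speed × R = 281.2 × 2.0429 = 574.45 RPM.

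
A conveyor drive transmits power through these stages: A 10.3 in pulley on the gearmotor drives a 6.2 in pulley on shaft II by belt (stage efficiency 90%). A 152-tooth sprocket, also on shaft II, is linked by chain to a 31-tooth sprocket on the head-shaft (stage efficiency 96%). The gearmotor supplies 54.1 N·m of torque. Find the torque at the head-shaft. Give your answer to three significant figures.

Belt: ratio = 6.2/10.3 = 0.60194; torque at shaft II = 54.1 × 0.60194 × 0.90 = 29.309 N·m.
Chain: ratio = 31/152 = 0.20395; torque at the head-shaft = 29.309 × 0.20395 × 0.96 = 5.7383 N·m.

5.74 N·m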